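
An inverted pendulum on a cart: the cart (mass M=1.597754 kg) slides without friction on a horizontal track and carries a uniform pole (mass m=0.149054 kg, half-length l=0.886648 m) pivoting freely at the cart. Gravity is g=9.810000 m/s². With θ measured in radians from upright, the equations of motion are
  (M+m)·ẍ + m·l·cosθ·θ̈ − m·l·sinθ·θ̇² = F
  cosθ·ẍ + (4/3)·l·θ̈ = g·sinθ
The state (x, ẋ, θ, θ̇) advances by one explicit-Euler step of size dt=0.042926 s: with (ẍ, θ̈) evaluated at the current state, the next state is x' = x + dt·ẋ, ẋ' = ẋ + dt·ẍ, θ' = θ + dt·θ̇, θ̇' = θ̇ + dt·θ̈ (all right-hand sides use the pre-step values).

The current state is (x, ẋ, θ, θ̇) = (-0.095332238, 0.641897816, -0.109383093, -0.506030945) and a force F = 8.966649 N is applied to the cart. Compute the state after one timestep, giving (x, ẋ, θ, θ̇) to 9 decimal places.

(-0.067778132, 0.880142778, -0.131104977, -0.745238886)

sinθ=-0.109165102, cosθ=0.994023632
temp = (F + m·l·θ̇²·sinθ)/(M+m) = (8.966649 + -0.003694306)/1.746808 = 5.131047427
θ̈ = (g·sinθ − cosθ·temp)/(l·(4/3 − m·cos²θ/(M+m))) = -5.572565375
ẍ = temp − m·l·θ̈·cosθ/(M+m) = 5.550131912
Euler: x'=-0.095332238+0.042926·0.641897816=-0.067778132, ẋ'=0.641897816+0.042926·5.550131912=0.880142778
       θ'=-0.109383093+0.042926·-0.506030945=-0.131104977, θ̇'=-0.506030945+0.042926·-5.572565375=-0.745238886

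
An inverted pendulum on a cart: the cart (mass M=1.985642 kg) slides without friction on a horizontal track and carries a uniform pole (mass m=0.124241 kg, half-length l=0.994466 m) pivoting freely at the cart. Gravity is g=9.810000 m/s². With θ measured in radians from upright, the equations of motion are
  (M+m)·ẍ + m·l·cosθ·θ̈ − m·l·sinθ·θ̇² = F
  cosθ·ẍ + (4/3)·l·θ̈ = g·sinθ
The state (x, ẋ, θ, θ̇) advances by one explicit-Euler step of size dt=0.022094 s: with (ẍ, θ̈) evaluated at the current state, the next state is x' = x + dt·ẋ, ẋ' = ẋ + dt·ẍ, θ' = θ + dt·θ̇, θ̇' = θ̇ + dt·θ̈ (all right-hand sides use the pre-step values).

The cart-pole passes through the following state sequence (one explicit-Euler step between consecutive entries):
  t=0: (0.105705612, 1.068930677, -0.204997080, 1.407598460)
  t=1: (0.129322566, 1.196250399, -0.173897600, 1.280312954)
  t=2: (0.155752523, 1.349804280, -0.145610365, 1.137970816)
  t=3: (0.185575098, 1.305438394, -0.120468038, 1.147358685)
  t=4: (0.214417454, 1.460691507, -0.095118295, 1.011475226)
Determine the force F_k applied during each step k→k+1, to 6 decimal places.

F_0 = 11.511426 N
F_1 = 13.914788 N
F_2 = -4.161595 N
F_3 = 14.091182 N

step 0→1:
  ẍ = (ẋ'−ẋ)/dt = (1.196250399−1.068930677)/0.022094 = 5.762638
  θ̈ = (θ̇'−θ̇)/dt = (1.280312954−1.407598460)/0.022094 = -5.761089
  sinθ=-0.203564, cosθ=0.979062
  F = (M+m)·ẍ + m·l·cosθ·θ̈ − m·l·sinθ·θ̇² = 12.158492 + -0.696898 − -0.049833 = 11.511426
step 1→2:
  ẍ = (ẋ'−ẋ)/dt = (1.349804280−1.196250399)/0.022094 = 6.950026
  θ̈ = (θ̇'−θ̇)/dt = (1.137970816−1.280312954)/0.022094 = -6.442570
  sinθ=-0.173022, cosθ=0.984918
  F = (M+m)·ẍ + m·l·cosθ·θ̈ − m·l·sinθ·θ̇² = 14.663742 + -0.783996 − -0.035042 = 13.914788
step 2→3:
  ẍ = (ẋ'−ẋ)/dt = (1.305438394−1.349804280)/0.022094 = -2.008051
  θ̈ = (θ̇'−θ̇)/dt = (1.147358685−1.137970816)/0.022094 = 0.424906
  sinθ=-0.145096, cosθ=0.989418
  F = (M+m)·ẍ + m·l·cosθ·θ̈ − m·l·sinθ·θ̇² = -4.236753 + 0.051943 − -0.023215 = -4.161595
step 3→4:
  ẍ = (ẋ'−ẋ)/dt = (1.460691507−1.305438394)/0.022094 = 7.026935
  θ̈ = (θ̇'−θ̇)/dt = (1.011475226−1.147358685)/0.022094 = -6.150243
  sinθ=-0.120177, cosθ=0.992752
  F = (M+m)·ẍ + m·l·cosθ·θ̈ − m·l·sinθ·θ̇² = 14.826012 + -0.754376 − -0.019547 = 14.091182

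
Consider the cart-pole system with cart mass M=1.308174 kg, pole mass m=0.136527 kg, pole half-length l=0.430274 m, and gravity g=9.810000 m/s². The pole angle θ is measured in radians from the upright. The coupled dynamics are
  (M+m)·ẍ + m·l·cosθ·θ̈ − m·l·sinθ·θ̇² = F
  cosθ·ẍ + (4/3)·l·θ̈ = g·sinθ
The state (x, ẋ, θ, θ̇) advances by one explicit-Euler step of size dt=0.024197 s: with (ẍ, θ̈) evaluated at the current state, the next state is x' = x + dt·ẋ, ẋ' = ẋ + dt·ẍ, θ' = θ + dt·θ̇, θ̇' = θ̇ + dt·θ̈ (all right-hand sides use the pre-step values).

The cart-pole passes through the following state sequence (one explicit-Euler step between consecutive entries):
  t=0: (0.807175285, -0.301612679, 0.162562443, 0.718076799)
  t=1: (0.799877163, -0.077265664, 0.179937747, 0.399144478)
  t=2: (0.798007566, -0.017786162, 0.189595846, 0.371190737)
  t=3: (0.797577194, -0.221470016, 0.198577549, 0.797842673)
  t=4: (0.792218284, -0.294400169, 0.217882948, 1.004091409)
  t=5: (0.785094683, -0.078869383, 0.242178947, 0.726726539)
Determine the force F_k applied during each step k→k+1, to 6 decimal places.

F_0 = 12.625837 N
F_1 = 3.482827 N
F_2 = -11.145392 N
F_3 = -3.870851 N
F_4 = 12.198184 N

step 0→1:
  ẍ = (ẋ'−ẋ)/dt = (-0.077265664−-0.301612679)/0.024197 = 9.271687
  θ̈ = (θ̇'−θ̇)/dt = (0.399144478−0.718076799)/0.024197 = -13.180655
  sinθ=0.161847, cosθ=0.986816
  F = (M+m)·ẍ + m·l·cosθ·θ̈ − m·l·sinθ·θ̇² = 13.394816 + -0.764076 − 0.004902 = 12.625837
step 1→2:
  ẍ = (ẋ'−ẋ)/dt = (-0.017786162−-0.077265664)/0.024197 = 2.458135
  θ̈ = (θ̇'−θ̇)/dt = (0.371190737−0.399144478)/0.024197 = -1.155257
  sinθ=0.178968, cosθ=0.983855
  F = (M+m)·ẍ + m·l·cosθ·θ̈ − m·l·sinθ·θ̇² = 3.551271 + -0.066769 − 0.001675 = 3.482827
step 2→3:
  ẍ = (ẋ'−ẋ)/dt = (-0.221470016−-0.017786162)/0.024197 = -8.417732
  θ̈ = (θ̇'−θ̇)/dt = (0.797842673−0.371190737)/0.024197 = 17.632431
  sinθ=0.188462, cosθ=0.982080
  F = (M+m)·ẍ + m·l·cosθ·θ̈ − m·l·sinθ·θ̇² = -12.161105 + 1.017239 − 0.001525 = -11.145392
step 3→4:
  ẍ = (ẋ'−ẋ)/dt = (-0.294400169−-0.221470016)/0.024197 = -3.014016
  θ̈ = (θ̇'−θ̇)/dt = (1.004091409−0.797842673)/0.024197 = 8.523732
  sinθ=0.197275, cosθ=0.980348
  F = (M+m)·ẍ + m·l·cosθ·θ̈ − m·l·sinθ·θ̇² = -4.354352 + 0.490878 − 0.007377 = -3.870851
step 4→5:
  ẍ = (ẋ'−ẋ)/dt = (-0.078869383−-0.294400169)/0.024197 = 8.907335
  θ̈ = (θ̇'−θ̇)/dt = (0.726726539−1.004091409)/0.024197 = -11.462779
  sinθ=0.216163, cosθ=0.976357
  F = (M+m)·ẍ + m·l·cosθ·θ̈ − m·l·sinθ·θ̇² = 12.868436 + -0.657449 − 0.012802 = 12.198184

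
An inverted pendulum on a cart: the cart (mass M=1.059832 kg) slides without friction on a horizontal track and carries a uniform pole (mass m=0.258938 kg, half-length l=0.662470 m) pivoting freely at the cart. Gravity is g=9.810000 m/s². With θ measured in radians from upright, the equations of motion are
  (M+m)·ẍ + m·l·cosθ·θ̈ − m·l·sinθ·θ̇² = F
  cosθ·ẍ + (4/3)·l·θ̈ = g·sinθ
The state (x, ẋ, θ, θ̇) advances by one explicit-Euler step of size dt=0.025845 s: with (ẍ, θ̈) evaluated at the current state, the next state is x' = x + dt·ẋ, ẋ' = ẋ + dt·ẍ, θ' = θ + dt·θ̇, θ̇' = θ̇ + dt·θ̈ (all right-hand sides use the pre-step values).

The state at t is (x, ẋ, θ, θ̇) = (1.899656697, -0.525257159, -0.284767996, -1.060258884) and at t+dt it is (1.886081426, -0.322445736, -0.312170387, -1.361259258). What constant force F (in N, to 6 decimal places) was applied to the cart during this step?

F = 8.485509 N

ẍ = (ẋ'−ẋ)/dt = (-0.322445736−-0.525257159)/0.025845 = 7.847221
θ̈ = (θ̇'−θ̇)/dt = (-1.361259258−-1.060258884)/0.025845 = -11.646368
sinθ=-0.280935, cosθ=0.959727
F = (M+m)·ẍ + m·l·cosθ·θ̈ − m·l·sinθ·θ̇² = 10.348679 + -1.917344 − -0.054174 = 8.485509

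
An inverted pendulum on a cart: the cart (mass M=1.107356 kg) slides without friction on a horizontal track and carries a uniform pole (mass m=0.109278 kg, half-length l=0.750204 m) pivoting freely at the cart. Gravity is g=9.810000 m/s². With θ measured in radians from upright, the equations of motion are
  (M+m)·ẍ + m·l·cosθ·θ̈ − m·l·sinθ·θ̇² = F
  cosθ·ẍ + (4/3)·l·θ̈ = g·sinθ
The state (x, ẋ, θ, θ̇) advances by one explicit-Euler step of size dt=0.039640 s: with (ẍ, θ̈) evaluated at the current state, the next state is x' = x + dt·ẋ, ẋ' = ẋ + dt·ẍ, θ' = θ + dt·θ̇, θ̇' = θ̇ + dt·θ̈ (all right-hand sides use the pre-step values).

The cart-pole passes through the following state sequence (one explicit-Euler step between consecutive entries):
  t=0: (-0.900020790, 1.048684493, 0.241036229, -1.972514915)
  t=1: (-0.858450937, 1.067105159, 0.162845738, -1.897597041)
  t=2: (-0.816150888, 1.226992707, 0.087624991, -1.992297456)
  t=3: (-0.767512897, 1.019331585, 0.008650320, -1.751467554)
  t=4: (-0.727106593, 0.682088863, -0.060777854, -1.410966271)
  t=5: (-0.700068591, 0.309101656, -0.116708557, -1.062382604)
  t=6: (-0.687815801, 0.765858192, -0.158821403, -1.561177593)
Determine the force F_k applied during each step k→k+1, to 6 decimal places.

step 0→1:
  ẍ = (ẋ'−ẋ)/dt = (1.067105159−1.048684493)/0.039640 = 0.464699
  θ̈ = (θ̇'−θ̇)/dt = (-1.897597041−-1.972514915)/0.039640 = 1.889956
  sinθ=0.238709, cosθ=0.971091
  F = (M+m)·ẍ + m·l·cosθ·θ̈ − m·l·sinθ·θ̇² = 0.565369 + 0.150461 − 0.076142 = 0.639688
step 1→2:
  ẍ = (ẋ'−ẋ)/dt = (1.226992707−1.067105159)/0.039640 = 4.033490
  θ̈ = (θ̇'−θ̇)/dt = (-1.992297456−-1.897597041)/0.039640 = -2.389011
  sinθ=0.162127, cosθ=0.986770
  F = (M+m)·ẍ + m·l·cosθ·θ̈ − m·l·sinθ·θ̇² = 4.907281 + -0.193262 − 0.047860 = 4.666159
step 2→3:
  ẍ = (ẋ'−ẋ)/dt = (1.019331585−1.226992707)/0.039640 = -5.238676
  θ̈ = (θ̇'−θ̇)/dt = (-1.751467554−-1.992297456)/0.039640 = 6.075426
  sinθ=0.087513, cosθ=0.996163
  F = (M+m)·ẍ + m·l·cosθ·θ̈ − m·l·sinθ·θ̇² = -6.373551 + 0.496157 − 0.028477 = -5.905871
step 3→4:
  ẍ = (ẋ'−ẋ)/dt = (0.682088863−1.019331585)/0.039640 = -8.507637
  θ̈ = (θ̇'−θ̇)/dt = (-1.410966271−-1.751467554)/0.039640 = 8.589841
  sinθ=0.008650, cosθ=0.999963
  F = (M+m)·ẍ + m·l·cosθ·θ̈ − m·l·sinθ·θ̇² = -10.350680 + 0.704176 − 0.002175 = -9.648680
step 4→5:
  ẍ = (ẋ'−ẋ)/dt = (0.309101656−0.682088863)/0.039640 = -9.409364
  θ̈ = (θ̇'−θ̇)/dt = (-1.062382604−-1.410966271)/0.039640 = 8.793735
  sinθ=-0.060740, cosθ=0.998154
  F = (M+m)·ẍ + m·l·cosθ·θ̈ − m·l·sinθ·θ̇² = -11.447753 + 0.719586 − -0.009913 = -10.718253
step 5→6:
  ẍ = (ẋ'−ẋ)/dt = (0.765858192−0.309101656)/0.039640 = 11.522617
  θ̈ = (θ̇'−θ̇)/dt = (-1.561177593−-1.062382604)/0.039640 = -12.583123
  sinθ=-0.116444, cosθ=0.993197
  F = (M+m)·ẍ + m·l·cosθ·θ̈ − m·l·sinθ·θ̇² = 14.018808 + -1.024557 − -0.010774 = 13.005025

F_0 = 0.639688 N
F_1 = 4.666159 N
F_2 = -5.905871 N
F_3 = -9.648680 N
F_4 = -10.718253 N
F_5 = 13.005025 N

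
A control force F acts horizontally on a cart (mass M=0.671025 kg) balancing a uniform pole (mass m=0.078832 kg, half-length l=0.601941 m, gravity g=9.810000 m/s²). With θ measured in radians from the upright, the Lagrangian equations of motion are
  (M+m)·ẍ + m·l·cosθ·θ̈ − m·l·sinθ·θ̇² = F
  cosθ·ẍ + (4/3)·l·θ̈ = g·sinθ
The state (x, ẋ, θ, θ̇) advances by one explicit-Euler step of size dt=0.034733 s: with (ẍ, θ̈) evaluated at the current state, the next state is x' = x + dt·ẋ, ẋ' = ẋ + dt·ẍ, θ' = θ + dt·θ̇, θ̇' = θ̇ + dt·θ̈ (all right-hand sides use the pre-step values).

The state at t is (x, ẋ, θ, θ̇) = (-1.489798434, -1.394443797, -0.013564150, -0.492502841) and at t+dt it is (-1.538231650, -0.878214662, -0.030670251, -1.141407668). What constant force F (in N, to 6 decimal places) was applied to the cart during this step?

F = 10.258668 N

ẍ = (ẋ'−ẋ)/dt = (-0.878214662−-1.394443797)/0.034733 = 14.862786
θ̈ = (θ̇'−θ̇)/dt = (-1.141407668−-0.492502841)/0.034733 = -18.682660
sinθ=-0.013564, cosθ=0.999908
F = (M+m)·ẍ + m·l·cosθ·θ̈ − m·l·sinθ·θ̇² = 11.144964 + -0.886452 − -0.000156 = 10.258668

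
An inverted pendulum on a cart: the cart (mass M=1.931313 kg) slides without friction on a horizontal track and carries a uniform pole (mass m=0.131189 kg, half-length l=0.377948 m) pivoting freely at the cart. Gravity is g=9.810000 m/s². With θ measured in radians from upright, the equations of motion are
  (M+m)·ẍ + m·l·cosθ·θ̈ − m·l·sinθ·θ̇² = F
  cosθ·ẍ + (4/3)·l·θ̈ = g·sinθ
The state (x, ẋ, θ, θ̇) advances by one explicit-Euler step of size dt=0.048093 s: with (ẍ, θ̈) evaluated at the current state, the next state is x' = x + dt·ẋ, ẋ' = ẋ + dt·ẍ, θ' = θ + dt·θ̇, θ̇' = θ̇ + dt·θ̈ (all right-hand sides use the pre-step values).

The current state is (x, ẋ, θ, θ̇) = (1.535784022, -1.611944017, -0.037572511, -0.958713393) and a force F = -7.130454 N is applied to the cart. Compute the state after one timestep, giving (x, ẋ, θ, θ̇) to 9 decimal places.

(1.458260798, -1.785682044, -0.083679914, -0.649359016)

sinθ=-0.037563671, cosθ=0.999294236
temp = (F + m·l·θ̇²·sinθ)/(M+m) = (-7.130454 + -0.001711887)/2.062502 = -3.458016471
θ̈ = (g·sinθ − cosθ·temp)/(l·(4/3 − m·cos²θ/(M+m))) = 6.432420038
ẍ = temp − m·l·θ̈·cosθ/(M+m) = -3.612542937
Euler: x'=1.535784022+0.048093·-1.611944017=1.458260798, ẋ'=-1.611944017+0.048093·-3.612542937=-1.785682044
       θ'=-0.037572511+0.048093·-0.958713393=-0.083679914, θ̇'=-0.958713393+0.048093·6.432420038=-0.649359016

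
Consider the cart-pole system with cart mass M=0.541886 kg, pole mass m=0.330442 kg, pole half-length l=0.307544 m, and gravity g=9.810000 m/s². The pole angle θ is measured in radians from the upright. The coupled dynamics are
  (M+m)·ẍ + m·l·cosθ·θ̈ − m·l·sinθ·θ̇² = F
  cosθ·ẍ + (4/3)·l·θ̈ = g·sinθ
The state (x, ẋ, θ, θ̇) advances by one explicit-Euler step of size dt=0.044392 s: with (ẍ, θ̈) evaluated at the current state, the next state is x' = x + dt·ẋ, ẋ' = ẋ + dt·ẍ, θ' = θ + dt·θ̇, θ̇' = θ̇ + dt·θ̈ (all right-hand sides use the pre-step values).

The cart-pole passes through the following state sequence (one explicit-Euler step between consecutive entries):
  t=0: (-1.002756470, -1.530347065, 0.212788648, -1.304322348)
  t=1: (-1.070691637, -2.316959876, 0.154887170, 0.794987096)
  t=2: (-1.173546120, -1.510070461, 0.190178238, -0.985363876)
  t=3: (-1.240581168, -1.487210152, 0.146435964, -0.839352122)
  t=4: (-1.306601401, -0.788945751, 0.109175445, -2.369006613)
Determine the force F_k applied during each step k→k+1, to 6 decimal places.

step 0→1:
  ẍ = (ẋ'−ẋ)/dt = (-2.316959876−-1.530347065)/0.044392 = -17.719698
  θ̈ = (θ̇'−θ̇)/dt = (0.794987096−-1.304322348)/0.044392 = 47.290265
  sinθ=0.211186, cosθ=0.977446
  F = (M+m)·ẍ + m·l·cosθ·θ̈ − m·l·sinθ·θ̇² = -15.457388 + 4.697502 − 0.036512 = -10.796399
step 1→2:
  ẍ = (ẋ'−ẋ)/dt = (-1.510070461−-2.316959876)/0.044392 = 18.176460
  θ̈ = (θ̇'−θ̇)/dt = (-0.985363876−0.794987096)/0.044392 = -40.105221
  sinθ=0.154269, cosθ=0.988029
  F = (M+m)·ẍ + m·l·cosθ·θ̈ − m·l·sinθ·θ̇² = 15.855835 + -4.026921 − 0.009908 = 11.819006
step 2→3:
  ẍ = (ẋ'−ẋ)/dt = (-1.487210152−-1.510070461)/0.044392 = 0.514965
  θ̈ = (θ̇'−θ̇)/dt = (-0.839352122−-0.985363876)/0.044392 = 3.289146
  sinθ=0.189034, cosθ=0.981971
  F = (M+m)·ẍ + m·l·cosθ·θ̈ − m·l·sinθ·θ̇² = 0.449218 + 0.328234 − 0.018652 = 0.758800
step 3→4:
  ẍ = (ẋ'−ẋ)/dt = (-0.788945751−-1.487210152)/0.044392 = 15.729510
  θ̈ = (θ̇'−θ̇)/dt = (-2.369006613−-0.839352122)/0.044392 = -34.457886
  sinθ=0.145913, cosθ=0.989297
  F = (M+m)·ẍ + m·l·cosθ·θ̈ − m·l·sinθ·θ̇² = 13.721292 + -3.464320 − 0.010447 = 10.246525

F_0 = -10.796399 N
F_1 = 11.819006 N
F_2 = 0.758800 N
F_3 = 10.246525 N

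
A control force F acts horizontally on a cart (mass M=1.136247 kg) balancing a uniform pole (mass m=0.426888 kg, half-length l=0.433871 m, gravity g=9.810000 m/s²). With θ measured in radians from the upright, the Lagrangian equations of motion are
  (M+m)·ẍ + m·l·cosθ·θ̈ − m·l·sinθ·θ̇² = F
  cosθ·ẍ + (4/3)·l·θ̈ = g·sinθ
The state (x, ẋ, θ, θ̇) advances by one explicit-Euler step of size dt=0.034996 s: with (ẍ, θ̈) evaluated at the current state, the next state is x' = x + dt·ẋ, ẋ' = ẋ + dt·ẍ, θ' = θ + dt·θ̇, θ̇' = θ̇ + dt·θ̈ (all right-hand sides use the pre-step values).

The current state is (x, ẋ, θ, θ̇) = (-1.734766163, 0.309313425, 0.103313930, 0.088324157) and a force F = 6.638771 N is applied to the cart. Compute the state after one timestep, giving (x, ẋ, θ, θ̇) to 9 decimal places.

(-1.723941430, 0.486676190, 0.106404922, -0.155431456)

sinθ=0.103130237, cosθ=0.994667861
temp = (F + m·l·θ̇²·sinθ)/(M+m) = (6.638771 + 0.000149011)/1.563135 = 4.247182752
θ̈ = (g·sinθ − cosθ·temp)/(l·(4/3 − m·cos²θ/(M+m))) = -6.965242114
ẍ = temp − m·l·θ̈·cosθ/(M+m) = 5.068086777
Euler: x'=-1.734766163+0.034996·0.309313425=-1.723941430, ẋ'=0.309313425+0.034996·5.068086777=0.486676190
       θ'=0.103313930+0.034996·0.088324157=0.106404922, θ̇'=0.088324157+0.034996·-6.965242114=-0.155431456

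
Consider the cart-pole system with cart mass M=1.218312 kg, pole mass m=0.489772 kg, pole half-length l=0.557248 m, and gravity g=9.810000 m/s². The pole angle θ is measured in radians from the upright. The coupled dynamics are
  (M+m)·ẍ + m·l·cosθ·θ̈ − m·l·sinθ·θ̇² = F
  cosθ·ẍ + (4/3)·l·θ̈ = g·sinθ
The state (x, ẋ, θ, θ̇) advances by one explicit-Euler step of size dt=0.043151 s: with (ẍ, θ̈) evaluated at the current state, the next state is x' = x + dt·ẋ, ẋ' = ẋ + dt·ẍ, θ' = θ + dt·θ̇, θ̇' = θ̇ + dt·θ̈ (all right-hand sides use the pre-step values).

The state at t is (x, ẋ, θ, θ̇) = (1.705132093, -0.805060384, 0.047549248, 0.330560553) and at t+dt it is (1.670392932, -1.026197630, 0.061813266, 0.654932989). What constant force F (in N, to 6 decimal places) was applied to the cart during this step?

F = -6.705593 N

ẍ = (ẋ'−ẋ)/dt = (-1.026197630−-0.805060384)/0.043151 = -5.124730
θ̈ = (θ̇'−θ̇)/dt = (0.654932989−0.330560553)/0.043151 = 7.517148
sinθ=0.047531, cosθ=0.998870
F = (M+m)·ẍ + m·l·cosθ·θ̈ − m·l·sinθ·θ̇² = -8.753470 + 2.049295 − 0.001418 = -6.705593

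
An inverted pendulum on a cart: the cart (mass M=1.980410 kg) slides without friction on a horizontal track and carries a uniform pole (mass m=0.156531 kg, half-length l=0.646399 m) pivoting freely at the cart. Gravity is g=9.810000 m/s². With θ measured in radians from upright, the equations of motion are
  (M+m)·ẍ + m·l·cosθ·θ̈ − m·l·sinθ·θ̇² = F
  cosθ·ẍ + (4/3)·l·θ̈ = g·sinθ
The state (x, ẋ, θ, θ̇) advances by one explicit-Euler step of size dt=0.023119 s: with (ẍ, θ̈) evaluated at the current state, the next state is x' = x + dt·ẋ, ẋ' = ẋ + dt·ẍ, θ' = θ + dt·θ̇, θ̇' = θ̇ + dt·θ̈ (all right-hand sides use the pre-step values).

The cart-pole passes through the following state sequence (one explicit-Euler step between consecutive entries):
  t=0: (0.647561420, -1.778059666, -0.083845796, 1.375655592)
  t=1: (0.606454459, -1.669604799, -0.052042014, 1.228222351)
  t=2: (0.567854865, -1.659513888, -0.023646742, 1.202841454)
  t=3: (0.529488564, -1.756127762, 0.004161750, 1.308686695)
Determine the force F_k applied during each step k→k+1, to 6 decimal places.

F_0 = 9.397780 N
F_1 = 0.829735 N
F_2 = -8.463668 N

step 0→1:
  ẍ = (ẋ'−ẋ)/dt = (-1.669604799−-1.778059666)/0.023119 = 4.691157
  θ̈ = (θ̇'−θ̇)/dt = (1.228222351−1.375655592)/0.023119 = -6.377146
  sinθ=-0.083748, cosθ=0.996487
  F = (M+m)·ẍ + m·l·cosθ·θ̈ − m·l·sinθ·θ̇² = 10.024726 + -0.642982 − -0.016036 = 9.397780
step 1→2:
  ẍ = (ẋ'−ẋ)/dt = (-1.659513888−-1.669604799)/0.023119 = 0.436477
  θ̈ = (θ̇'−θ̇)/dt = (1.202841454−1.228222351)/0.023119 = -1.097837
  sinθ=-0.052019, cosθ=0.998646
  F = (M+m)·ẍ + m·l·cosθ·θ̈ − m·l·sinθ·θ̇² = 0.932726 + -0.110930 − -0.007940 = 0.829735
step 2→3:
  ẍ = (ẋ'−ẋ)/dt = (-1.756127762−-1.659513888)/0.023119 = -4.178982
  θ̈ = (θ̇'−θ̇)/dt = (1.308686695−1.202841454)/0.023119 = 4.578279
  sinθ=-0.023645, cosθ=0.999720
  F = (M+m)·ẍ + m·l·cosθ·θ̈ − m·l·sinθ·θ̇² = -8.930237 + 0.463108 − -0.003461 = -8.463668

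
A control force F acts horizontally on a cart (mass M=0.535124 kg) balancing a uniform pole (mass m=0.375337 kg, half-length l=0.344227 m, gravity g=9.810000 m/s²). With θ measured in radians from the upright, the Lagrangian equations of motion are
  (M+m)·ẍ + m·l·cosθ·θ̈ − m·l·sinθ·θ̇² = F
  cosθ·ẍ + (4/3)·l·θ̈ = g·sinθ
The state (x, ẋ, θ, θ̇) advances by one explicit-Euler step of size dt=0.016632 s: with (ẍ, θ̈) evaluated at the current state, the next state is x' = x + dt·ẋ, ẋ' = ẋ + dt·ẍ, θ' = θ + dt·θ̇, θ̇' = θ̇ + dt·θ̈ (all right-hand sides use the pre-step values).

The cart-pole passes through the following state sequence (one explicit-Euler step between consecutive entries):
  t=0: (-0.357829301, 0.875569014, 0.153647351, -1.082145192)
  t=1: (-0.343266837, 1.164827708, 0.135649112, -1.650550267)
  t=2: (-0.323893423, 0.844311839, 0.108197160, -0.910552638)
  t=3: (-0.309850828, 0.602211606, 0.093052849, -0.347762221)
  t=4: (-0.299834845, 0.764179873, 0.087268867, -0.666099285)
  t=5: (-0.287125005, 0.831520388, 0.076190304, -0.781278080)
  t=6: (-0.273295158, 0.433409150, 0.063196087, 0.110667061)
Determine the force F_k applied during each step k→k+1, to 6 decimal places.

step 0→1:
  ẍ = (ẋ'−ẋ)/dt = (1.164827708−0.875569014)/0.016632 = 17.391696
  θ̈ = (θ̇'−θ̇)/dt = (-1.650550267−-1.082145192)/0.016632 = -34.175389
  sinθ=0.153044, cosθ=0.988219
  F = (M+m)·ẍ + m·l·cosθ·θ̈ − m·l·sinθ·θ̇² = 15.834461 + -4.363482 − 0.023155 = 11.447824
step 1→2:
  ẍ = (ẋ'−ẋ)/dt = (0.844311839−1.164827708)/0.016632 = -19.271036
  θ̈ = (θ̇'−θ̇)/dt = (-0.910552638−-1.650550267)/0.016632 = 44.492402
  sinθ=0.135233, cosθ=0.990814
  F = (M+m)·ẍ + m·l·cosθ·θ̈ − m·l·sinθ·θ̇² = -17.545527 + 5.695662 − 0.047600 = -11.897465
step 2→3:
  ẍ = (ẋ'−ẋ)/dt = (0.602211606−0.844311839)/0.016632 = -14.556291
  θ̈ = (θ̇'−θ̇)/dt = (-0.347762221−-0.910552638)/0.016632 = 33.837808
  sinθ=0.107986, cosθ=0.994152
  F = (M+m)·ẍ + m·l·cosθ·θ̈ − m·l·sinθ·θ̇² = -13.252935 + 4.346318 − 0.011568 = -8.918185
step 3→4:
  ẍ = (ẋ'−ẋ)/dt = (0.764179873−0.602211606)/0.016632 = 9.738352
  θ̈ = (θ̇'−θ̇)/dt = (-0.666099285−-0.347762221)/0.016632 = -19.140035
  sinθ=0.092919, cosθ=0.995674
  F = (M+m)·ẍ + m·l·cosθ·θ̈ − m·l·sinθ·θ̇² = 8.866389 + -2.462216 − 0.001452 = 6.402722
step 4→5:
  ẍ = (ẋ'−ẋ)/dt = (0.831520388−0.764179873)/0.016632 = 4.048852
  θ̈ = (θ̇'−θ̇)/dt = (-0.781278080−-0.666099285)/0.016632 = -6.925132
  sinθ=0.087158, cosθ=0.996194
  F = (M+m)·ẍ + m·l·cosθ·θ̈ − m·l·sinθ·θ̇² = 3.686322 + -0.891330 − 0.004996 = 2.789996
step 5→6:
  ẍ = (ẋ'−ẋ)/dt = (0.433409150−0.831520388)/0.016632 = -23.936462
  θ̈ = (θ̇'−θ̇)/dt = (0.110667061−-0.781278080)/0.016632 = 53.628255
  sinθ=0.076117, cosθ=0.997099
  F = (M+m)·ẍ + m·l·cosθ·θ̈ − m·l·sinθ·θ̇² = -21.793215 + 6.908730 − 0.006003 = -14.890488

F_0 = 11.447824 N
F_1 = -11.897465 N
F_2 = -8.918185 N
F_3 = 6.402722 N
F_4 = 2.789996 N
F_5 = -14.890488 N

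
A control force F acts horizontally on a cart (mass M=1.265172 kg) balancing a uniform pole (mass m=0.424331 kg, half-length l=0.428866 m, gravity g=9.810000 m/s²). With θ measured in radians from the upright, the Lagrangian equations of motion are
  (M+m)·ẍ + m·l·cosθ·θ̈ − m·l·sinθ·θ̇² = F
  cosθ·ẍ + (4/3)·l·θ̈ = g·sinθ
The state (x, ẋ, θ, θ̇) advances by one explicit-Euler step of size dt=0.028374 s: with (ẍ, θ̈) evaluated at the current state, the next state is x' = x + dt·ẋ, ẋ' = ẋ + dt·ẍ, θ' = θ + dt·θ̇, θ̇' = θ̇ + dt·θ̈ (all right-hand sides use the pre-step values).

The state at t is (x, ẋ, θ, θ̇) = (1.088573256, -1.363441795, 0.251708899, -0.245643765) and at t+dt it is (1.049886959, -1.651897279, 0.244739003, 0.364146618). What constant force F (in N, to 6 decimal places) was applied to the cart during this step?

F = -13.390799 N

ẍ = (ẋ'−ẋ)/dt = (-1.651897279−-1.363441795)/0.028374 = -10.166190
θ̈ = (θ̇'−θ̇)/dt = (0.364146618−-0.245643765)/0.028374 = 21.491167
sinθ=0.249059, cosθ=0.968488
F = (M+m)·ẍ + m·l·cosθ·θ̈ − m·l·sinθ·θ̇² = -17.175809 + 3.787745 − 0.002735 = -13.390799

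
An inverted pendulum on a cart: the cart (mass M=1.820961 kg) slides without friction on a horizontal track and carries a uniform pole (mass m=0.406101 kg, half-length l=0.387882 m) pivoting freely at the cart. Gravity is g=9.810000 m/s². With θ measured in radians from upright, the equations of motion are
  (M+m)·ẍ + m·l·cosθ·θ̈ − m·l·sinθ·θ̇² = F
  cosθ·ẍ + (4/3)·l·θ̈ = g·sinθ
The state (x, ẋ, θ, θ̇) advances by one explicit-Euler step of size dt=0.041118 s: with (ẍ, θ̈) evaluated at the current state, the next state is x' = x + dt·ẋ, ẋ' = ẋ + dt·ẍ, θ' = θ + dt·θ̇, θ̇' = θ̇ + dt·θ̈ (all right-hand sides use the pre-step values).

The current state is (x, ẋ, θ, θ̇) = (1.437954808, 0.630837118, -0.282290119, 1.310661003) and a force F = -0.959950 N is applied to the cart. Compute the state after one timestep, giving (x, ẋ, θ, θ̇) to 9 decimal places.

(1.463893569, 0.625851426, -0.228398360, 1.102662098)

sinθ=-0.278555853, cosθ=0.960420031
temp = (F + m·l·θ̇²·sinθ)/(M+m) = (-0.959950 + -0.075374897)/2.227062 = -0.464883733
θ̈ = (g·sinθ − cosθ·temp)/(l·(4/3 − m·cos²θ/(M+m))) = -5.058585179
ẍ = temp − m·l·θ̈·cosθ/(M+m) = -0.121253273
Euler: x'=1.437954808+0.041118·0.630837118=1.463893569, ẋ'=0.630837118+0.041118·-0.121253273=0.625851426
       θ'=-0.282290119+0.041118·1.310661003=-0.228398360, θ̇'=1.310661003+0.041118·-5.058585179=1.102662098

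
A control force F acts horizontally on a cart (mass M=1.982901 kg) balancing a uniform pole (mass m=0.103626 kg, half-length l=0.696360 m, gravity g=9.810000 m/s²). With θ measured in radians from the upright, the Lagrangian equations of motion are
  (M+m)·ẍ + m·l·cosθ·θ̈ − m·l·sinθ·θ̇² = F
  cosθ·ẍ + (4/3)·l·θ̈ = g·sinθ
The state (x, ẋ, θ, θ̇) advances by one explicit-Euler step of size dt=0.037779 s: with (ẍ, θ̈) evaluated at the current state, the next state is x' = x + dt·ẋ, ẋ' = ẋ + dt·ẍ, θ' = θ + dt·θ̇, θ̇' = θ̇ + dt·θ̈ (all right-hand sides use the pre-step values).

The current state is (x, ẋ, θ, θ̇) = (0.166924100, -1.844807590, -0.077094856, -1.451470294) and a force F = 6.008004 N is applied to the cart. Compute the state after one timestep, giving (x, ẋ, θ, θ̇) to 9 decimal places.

(0.097229114, -1.730962244, -0.131929952, -1.604463540)

sinθ=-0.077018508, cosθ=0.997029663
temp = (F + m·l·θ̇²·sinθ)/(M+m) = (6.008004 + -0.011708842)/2.086527 = 2.873816230
θ̈ = (g·sinθ − cosθ·temp)/(l·(4/3 − m·cos²θ/(M+m))) = -4.049690206
ẍ = temp − m·l·θ̈·cosθ/(M+m) = 3.013455775
Euler: x'=0.166924100+0.037779·-1.844807590=0.097229114, ẋ'=-1.844807590+0.037779·3.013455775=-1.730962244
       θ'=-0.077094856+0.037779·-1.451470294=-0.131929952, θ̇'=-1.451470294+0.037779·-4.049690206=-1.604463540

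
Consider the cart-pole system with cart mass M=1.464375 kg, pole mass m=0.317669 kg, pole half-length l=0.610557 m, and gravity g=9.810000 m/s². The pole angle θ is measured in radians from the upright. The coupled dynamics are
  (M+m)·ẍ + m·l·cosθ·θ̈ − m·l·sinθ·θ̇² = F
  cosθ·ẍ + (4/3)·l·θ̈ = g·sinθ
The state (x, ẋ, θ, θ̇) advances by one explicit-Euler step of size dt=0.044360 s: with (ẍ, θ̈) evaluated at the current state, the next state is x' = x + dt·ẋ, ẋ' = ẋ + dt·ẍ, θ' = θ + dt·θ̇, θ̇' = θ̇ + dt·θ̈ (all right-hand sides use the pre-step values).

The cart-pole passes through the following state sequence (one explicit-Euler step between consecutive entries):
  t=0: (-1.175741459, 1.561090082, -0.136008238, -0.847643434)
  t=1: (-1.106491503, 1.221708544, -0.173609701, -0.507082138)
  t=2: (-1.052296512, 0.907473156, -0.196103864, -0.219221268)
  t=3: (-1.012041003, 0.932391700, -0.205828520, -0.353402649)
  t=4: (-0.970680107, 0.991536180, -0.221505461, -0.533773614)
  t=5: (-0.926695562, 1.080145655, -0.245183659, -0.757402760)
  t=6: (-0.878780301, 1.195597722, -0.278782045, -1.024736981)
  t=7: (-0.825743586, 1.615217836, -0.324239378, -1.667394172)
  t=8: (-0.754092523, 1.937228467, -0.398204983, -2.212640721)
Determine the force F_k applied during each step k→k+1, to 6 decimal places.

F_0 = -12.139564 N
F_1 = -11.375256 N
F_2 = 0.427416 N
F_3 = 1.608933 N
F_4 = 2.617905 N
F_5 = 3.531078 N
F_6 = 14.211758 N
F_7 = 10.847949 N

step 0→1:
  ẍ = (ẋ'−ẋ)/dt = (1.221708544−1.561090082)/0.044360 = -7.650621
  θ̈ = (θ̇'−θ̇)/dt = (-0.507082138−-0.847643434)/0.044360 = 7.677216
  sinθ=-0.135589, cosθ=0.990765
  F = (M+m)·ẍ + m·l·cosθ·θ̈ − m·l·sinθ·θ̇² = -13.633743 + 1.475284 − -0.018895 = -12.139564
step 1→2:
  ẍ = (ẋ'−ẋ)/dt = (0.907473156−1.221708544)/0.044360 = -7.083755
  θ̈ = (θ̇'−θ̇)/dt = (-0.219221268−-0.507082138)/0.044360 = 6.489199
  sinθ=-0.172739, cosθ=0.984968
  F = (M+m)·ẍ + m·l·cosθ·θ̈ − m·l·sinθ·θ̇² = -12.623564 + 1.239693 − -0.008615 = -11.375256
step 2→3:
  ẍ = (ẋ'−ẋ)/dt = (0.932391700−0.907473156)/0.044360 = 0.561735
  θ̈ = (θ̇'−θ̇)/dt = (-0.353402649−-0.219221268)/0.044360 = -3.024828
  sinθ=-0.194849, cosθ=0.980833
  F = (M+m)·ẍ + m·l·cosθ·θ̈ − m·l·sinθ·θ̇² = 1.001036 + -0.575436 − -0.001816 = 0.427416
step 3→4:
  ẍ = (ẋ'−ẋ)/dt = (0.991536180−0.932391700)/0.044360 = 1.333284
  θ̈ = (θ̇'−θ̇)/dt = (-0.533773614−-0.353402649)/0.044360 = -4.066072
  sinθ=-0.204378, cosθ=0.978892
  F = (M+m)·ẍ + m·l·cosθ·θ̈ − m·l·sinθ·θ̇² = 2.375971 + -0.771989 − -0.004951 = 1.608933
step 4→5:
  ẍ = (ẋ'−ẋ)/dt = (1.080145655−0.991536180)/0.044360 = 1.997508
  θ̈ = (θ̇'−θ̇)/dt = (-0.757402760−-0.533773614)/0.044360 = -5.041234
  sinθ=-0.219699, cosθ=0.975568
  F = (M+m)·ẍ + m·l·cosθ·θ̈ − m·l·sinθ·θ̇² = 3.559648 + -0.953884 − -0.012141 = 2.617905
step 5→6:
  ẍ = (ẋ'−ẋ)/dt = (1.195597722−1.080145655)/0.044360 = 2.602616
  θ̈ = (θ̇'−θ̇)/dt = (-1.024736981−-0.757402760)/0.044360 = -6.026470
  sinθ=-0.242734, cosθ=0.970093
  F = (M+m)·ẍ + m·l·cosθ·θ̈ − m·l·sinθ·θ̇² = 4.637977 + -1.133907 − -0.027008 = 3.531078
step 6→7:
  ẍ = (ẋ'−ẋ)/dt = (1.615217836−1.195597722)/0.044360 = 9.459425
  θ̈ = (θ̇'−θ̇)/dt = (-1.667394172−-1.024736981)/0.044360 = -14.487313
  sinθ=-0.275185, cosθ=0.961391
  F = (M+m)·ẍ + m·l·cosθ·θ̈ − m·l·sinθ·θ̇² = 16.857112 + -2.701401 − -0.056047 = 14.211758
step 7→8:
  ẍ = (ẋ'−ẋ)/dt = (1.937228467−1.615217836)/0.044360 = 7.259031
  θ̈ = (θ̇'−θ̇)/dt = (-2.212640721−-1.667394172)/0.044360 = -12.291401
  sinθ=-0.318588, cosθ=0.947893
  F = (M+m)·ẍ + m·l·cosθ·θ̈ − m·l·sinθ·θ̇² = 12.935913 + -2.259758 − -0.171794 = 10.847949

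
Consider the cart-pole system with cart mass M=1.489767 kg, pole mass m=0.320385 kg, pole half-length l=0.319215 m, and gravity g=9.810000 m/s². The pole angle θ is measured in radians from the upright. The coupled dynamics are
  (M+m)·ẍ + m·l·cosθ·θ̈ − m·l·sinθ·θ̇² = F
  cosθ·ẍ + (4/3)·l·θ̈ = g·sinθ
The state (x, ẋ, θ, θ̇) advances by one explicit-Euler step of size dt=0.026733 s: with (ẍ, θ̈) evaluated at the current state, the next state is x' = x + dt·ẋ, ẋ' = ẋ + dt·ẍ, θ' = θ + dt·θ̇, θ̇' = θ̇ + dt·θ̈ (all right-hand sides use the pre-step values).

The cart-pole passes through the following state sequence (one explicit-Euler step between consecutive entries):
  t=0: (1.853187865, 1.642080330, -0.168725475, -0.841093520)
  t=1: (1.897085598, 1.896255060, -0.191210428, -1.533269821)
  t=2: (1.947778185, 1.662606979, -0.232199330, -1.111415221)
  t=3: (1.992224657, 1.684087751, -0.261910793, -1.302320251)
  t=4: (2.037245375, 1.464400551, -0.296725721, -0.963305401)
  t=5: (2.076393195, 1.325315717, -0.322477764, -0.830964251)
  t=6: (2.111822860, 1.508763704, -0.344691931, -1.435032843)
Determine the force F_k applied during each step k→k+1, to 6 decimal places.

F_0 = 14.612460 N
F_1 = -14.190683 N
F_2 = 0.772843 N
F_3 = -13.577876 N
F_4 = -8.905832 N
F_5 = 10.252214 N

step 0→1:
  ẍ = (ẋ'−ẋ)/dt = (1.896255060−1.642080330)/0.026733 = 9.507901
  θ̈ = (θ̇'−θ̇)/dt = (-1.533269821−-0.841093520)/0.026733 = -25.892204
  sinθ=-0.167926, cosθ=0.985800
  F = (M+m)·ẍ + m·l·cosθ·θ̈ − m·l·sinθ·θ̇² = 17.210747 + -2.610436 − -0.012150 = 14.612460
step 1→2:
  ẍ = (ẋ'−ẋ)/dt = (1.662606979−1.896255060)/0.026733 = -8.740062
  θ̈ = (θ̇'−θ̇)/dt = (-1.111415221−-1.533269821)/0.026733 = 15.780294
  sinθ=-0.190047, cosθ=0.981775
  F = (M+m)·ẍ + m·l·cosθ·θ̈ − m·l·sinθ·θ̇² = -15.820841 + 1.584464 − -0.045694 = -14.190683
step 2→3:
  ẍ = (ẋ'−ẋ)/dt = (1.684087751−1.662606979)/0.026733 = 0.803530
  θ̈ = (θ̇'−θ̇)/dt = (-1.302320251−-1.111415221)/0.026733 = -7.141175
  sinθ=-0.230118, cosθ=0.973163
  F = (M+m)·ẍ + m·l·cosθ·θ̈ − m·l·sinθ·θ̇² = 1.454512 + -0.710740 − -0.029071 = 0.772843
step 3→4:
  ẍ = (ẋ'−ẋ)/dt = (1.464400551−1.684087751)/0.026733 = -8.217828
  θ̈ = (θ̇'−θ̇)/dt = (-0.963305401−-1.302320251)/0.026733 = 12.681512
  sinθ=-0.258927, cosθ=0.965897
  F = (M+m)·ẍ + m·l·cosθ·θ̈ − m·l·sinθ·θ̇² = -14.875518 + 1.252729 − -0.044913 = -13.577876
step 4→5:
  ẍ = (ẋ'−ẋ)/dt = (1.325315717−1.464400551)/0.026733 = -5.202739
  θ̈ = (θ̇'−θ̇)/dt = (-0.830964251−-0.963305401)/0.026733 = 4.950479
  sinθ=-0.292391, cosθ=0.956299
  F = (M+m)·ẍ + m·l·cosθ·θ̈ − m·l·sinθ·θ̇² = -9.417749 + 0.484168 − -0.027749 = -8.905832
step 5→6:
  ẍ = (ẋ'−ẋ)/dt = (1.508763704−1.325315717)/0.026733 = 6.862230
  θ̈ = (θ̇'−θ̇)/dt = (-1.435032843−-0.830964251)/0.026733 = -22.596364
  sinθ=-0.316918, cosθ=0.948453
  F = (M+m)·ẍ + m·l·cosθ·θ̈ − m·l·sinθ·θ̇² = 12.421679 + -2.191845 − -0.022380 = 10.252214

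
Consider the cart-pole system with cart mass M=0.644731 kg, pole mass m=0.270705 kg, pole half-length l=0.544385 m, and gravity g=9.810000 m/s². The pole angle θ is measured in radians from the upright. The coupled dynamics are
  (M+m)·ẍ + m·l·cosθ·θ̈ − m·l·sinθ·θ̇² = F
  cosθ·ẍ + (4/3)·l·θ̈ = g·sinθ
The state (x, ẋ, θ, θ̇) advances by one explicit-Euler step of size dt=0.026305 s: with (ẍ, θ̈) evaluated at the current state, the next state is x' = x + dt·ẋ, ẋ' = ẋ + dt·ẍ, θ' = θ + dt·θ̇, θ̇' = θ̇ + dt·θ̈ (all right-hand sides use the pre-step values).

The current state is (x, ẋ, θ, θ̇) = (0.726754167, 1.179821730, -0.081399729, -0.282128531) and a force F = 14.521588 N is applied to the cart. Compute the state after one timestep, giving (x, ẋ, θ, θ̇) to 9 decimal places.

sinθ=-0.081309867, cosθ=0.996688871
temp = (F + m·l·θ̇²·sinθ)/(M+m) = (14.521588 + -0.000953761)/0.915436 = 15.861987336
θ̈ = (g·sinθ − cosθ·temp)/(l·(4/3 − m·cos²θ/(M+m))) = -29.344822303
ẍ = temp − m·l·θ̈·cosθ/(M+m) = 20.570302579
Euler: x'=0.726754167+0.026305·1.179821730=0.757789378, ẋ'=1.179821730+0.026305·20.570302579=1.720923539
       θ'=-0.081399729+0.026305·-0.282128531=-0.088821120, θ̇'=-0.282128531+0.026305·-29.344822303=-1.054044082

(0.757789378, 1.720923539, -0.088821120, -1.054044082)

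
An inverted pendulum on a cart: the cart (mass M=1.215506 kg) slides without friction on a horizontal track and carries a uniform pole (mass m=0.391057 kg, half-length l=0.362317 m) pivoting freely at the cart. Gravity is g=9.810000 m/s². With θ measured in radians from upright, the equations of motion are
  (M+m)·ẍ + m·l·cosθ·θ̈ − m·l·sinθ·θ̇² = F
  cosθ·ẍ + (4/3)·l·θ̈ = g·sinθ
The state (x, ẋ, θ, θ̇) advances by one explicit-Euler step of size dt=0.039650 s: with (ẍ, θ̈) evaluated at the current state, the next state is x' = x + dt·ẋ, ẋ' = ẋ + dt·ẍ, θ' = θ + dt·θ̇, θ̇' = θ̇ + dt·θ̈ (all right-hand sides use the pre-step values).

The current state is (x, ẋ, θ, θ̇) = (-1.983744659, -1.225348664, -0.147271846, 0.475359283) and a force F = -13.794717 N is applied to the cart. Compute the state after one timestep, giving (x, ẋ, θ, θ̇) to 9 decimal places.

(-2.032329734, -1.627435313, -0.128423850, 1.180523122)

sinθ=-0.146740060, cosθ=0.989175088
temp = (F + m·l·θ̇²·sinθ)/(M+m) = (-13.794717 + -0.004698091)/1.606563 = -8.589401779
θ̈ = (g·sinθ − cosθ·temp)/(l·(4/3 − m·cos²θ/(M+m))) = 17.784712206
ẍ = temp − m·l·θ̈·cosθ/(M+m) = -10.140899091
Euler: x'=-1.983744659+0.039650·-1.225348664=-2.032329734, ẋ'=-1.225348664+0.039650·-10.140899091=-1.627435313
       θ'=-0.147271846+0.039650·0.475359283=-0.128423850, θ̇'=0.475359283+0.039650·17.784712206=1.180523122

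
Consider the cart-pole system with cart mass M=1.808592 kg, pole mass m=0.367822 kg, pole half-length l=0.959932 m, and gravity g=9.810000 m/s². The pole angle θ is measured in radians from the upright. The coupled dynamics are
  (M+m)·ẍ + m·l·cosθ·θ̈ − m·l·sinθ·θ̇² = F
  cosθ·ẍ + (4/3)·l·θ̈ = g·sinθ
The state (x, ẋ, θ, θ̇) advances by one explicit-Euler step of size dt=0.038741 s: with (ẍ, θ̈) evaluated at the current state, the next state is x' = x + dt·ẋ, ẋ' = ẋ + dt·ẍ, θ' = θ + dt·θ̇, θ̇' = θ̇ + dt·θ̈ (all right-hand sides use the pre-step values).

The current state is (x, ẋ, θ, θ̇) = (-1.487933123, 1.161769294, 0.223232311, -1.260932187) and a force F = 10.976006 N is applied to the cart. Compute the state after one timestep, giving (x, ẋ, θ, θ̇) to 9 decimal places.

(-1.442925019, 1.374615325, 0.174382537, -1.357367366)

sinθ=0.221382882, cosθ=0.975186967
temp = (F + m·l·θ̇²·sinθ)/(M+m) = (10.976006 + 0.124281266)/2.176414 = 5.100264594
θ̈ = (g·sinθ − cosθ·temp)/(l·(4/3 − m·cos²θ/(M+m))) = -2.489227926
ẍ = temp − m·l·θ̈·cosθ/(M+m) = 5.494076836
Euler: x'=-1.487933123+0.038741·1.161769294=-1.442925019, ẋ'=1.161769294+0.038741·5.494076836=1.374615325
       θ'=0.223232311+0.038741·-1.260932187=0.174382537, θ̇'=-1.260932187+0.038741·-2.489227926=-1.357367366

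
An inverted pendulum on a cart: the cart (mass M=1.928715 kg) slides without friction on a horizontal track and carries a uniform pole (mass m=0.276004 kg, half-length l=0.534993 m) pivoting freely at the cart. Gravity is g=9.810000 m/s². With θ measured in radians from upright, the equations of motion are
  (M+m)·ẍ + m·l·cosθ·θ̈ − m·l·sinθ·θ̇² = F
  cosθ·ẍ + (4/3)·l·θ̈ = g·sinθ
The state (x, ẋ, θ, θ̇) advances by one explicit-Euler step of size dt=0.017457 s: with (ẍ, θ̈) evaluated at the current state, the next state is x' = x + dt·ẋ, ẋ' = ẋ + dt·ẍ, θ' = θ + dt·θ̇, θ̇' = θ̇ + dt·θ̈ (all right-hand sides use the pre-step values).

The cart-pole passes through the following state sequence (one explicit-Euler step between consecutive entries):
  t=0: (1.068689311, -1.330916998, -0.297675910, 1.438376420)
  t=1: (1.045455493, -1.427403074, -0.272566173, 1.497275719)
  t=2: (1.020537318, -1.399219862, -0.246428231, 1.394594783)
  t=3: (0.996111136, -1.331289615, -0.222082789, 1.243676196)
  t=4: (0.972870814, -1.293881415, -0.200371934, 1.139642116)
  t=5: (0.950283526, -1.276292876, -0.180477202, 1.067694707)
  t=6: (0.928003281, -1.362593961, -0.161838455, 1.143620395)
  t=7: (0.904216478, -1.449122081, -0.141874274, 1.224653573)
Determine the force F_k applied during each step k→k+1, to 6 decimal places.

step 0→1:
  ẍ = (ẋ'−ẋ)/dt = (-1.427403074−-1.330916998)/0.017457 = -5.527071
  θ̈ = (θ̇'−θ̇)/dt = (1.497275719−1.438376420)/0.017457 = 3.373965
  sinθ=-0.293299, cosθ=0.956021
  F = (M+m)·ẍ + m·l·cosθ·θ̈ − m·l·sinθ·θ̇² = -12.185638 + 0.476290 − -0.089602 = -11.619746
step 1→2:
  ẍ = (ẋ'−ẋ)/dt = (-1.399219862−-1.427403074)/0.017457 = 1.614436
  θ̈ = (θ̇'−θ̇)/dt = (1.394594783−1.497275719)/0.017457 = -5.881935
  sinθ=-0.269204, cosθ=0.963083
  F = (M+m)·ẍ + m·l·cosθ·θ̈ − m·l·sinθ·θ̇² = 3.559378 + -0.836464 − -0.089114 = 2.812028
step 2→3:
  ẍ = (ẋ'−ẋ)/dt = (-1.331289615−-1.399219862)/0.017457 = 3.891290
  θ̈ = (θ̇'−θ̇)/dt = (1.243676196−1.394594783)/0.017457 = -8.645162
  sinθ=-0.243942, cosθ=0.969790
  F = (M+m)·ẍ + m·l·cosθ·θ̈ − m·l·sinθ·θ̇² = 8.579201 + -1.237982 − -0.070056 = 7.411275
step 3→4:
  ẍ = (ẋ'−ẋ)/dt = (-1.293881415−-1.331289615)/0.017457 = 2.142877
  θ̈ = (θ̇'−θ̇)/dt = (1.139642116−1.243676196)/0.017457 = -5.959448
  sinθ=-0.220262, cosθ=0.975441
  F = (M+m)·ẍ + m·l·cosθ·θ̈ − m·l·sinθ·θ̇² = 4.724441 + -0.858362 − -0.050306 = 3.916385
step 4→5:
  ẍ = (ẋ'−ẋ)/dt = (-1.276292876−-1.293881415)/0.017457 = 1.007535
  θ̈ = (θ̇'−θ̇)/dt = (1.067694707−1.139642116)/0.017457 = -4.121407
  sinθ=-0.199034, cosθ=0.979993
  F = (M+m)·ẍ + m·l·cosθ·θ̈ − m·l·sinθ·θ̇² = 2.221332 + -0.596392 − -0.038170 = 1.663110
step 5→6:
  ẍ = (ẋ'−ẋ)/dt = (-1.362593961−-1.276292876)/0.017457 = -4.943638
  θ̈ = (θ̇'−θ̇)/dt = (1.143620395−1.067694707)/0.017457 = 4.349298
  sinθ=-0.179499, cosθ=0.983758
  F = (M+m)·ẍ + m·l·cosθ·θ̈ − m·l·sinθ·θ̇² = -10.899332 + 0.631787 − -0.030215 = -10.237330
step 6→7:
  ẍ = (ẋ'−ẋ)/dt = (-1.449122081−-1.362593961)/0.017457 = -4.956643
  θ̈ = (θ̇'−θ̇)/dt = (1.224653573−1.143620395)/0.017457 = 4.641873
  sinθ=-0.161133, cosθ=0.986933
  F = (M+m)·ẍ + m·l·cosθ·θ̈ − m·l·sinθ·θ̇² = -10.928005 + 0.676463 − -0.031118 = -10.220424

F_0 = -11.619746 N
F_1 = 2.812028 N
F_2 = 7.411275 N
F_3 = 3.916385 N
F_4 = 1.663110 N
F_5 = -10.237330 N
F_6 = -10.220424 N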